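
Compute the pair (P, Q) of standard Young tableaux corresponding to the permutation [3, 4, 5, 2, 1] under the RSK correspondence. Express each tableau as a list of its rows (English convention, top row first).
Insert each entry of the permutation into P by Schensted row insertion, recording in Q the position of each new cell.

After inserting 3: P = [[3]].
After inserting 4: P = [[3, 4]].
After inserting 5: P = [[3, 4, 5]].
After inserting 2: P = [[2, 4, 5], [3]].
After inserting 1: P = [[1, 4, 5], [2], [3]].

So P = [[1, 4, 5], [2], [3]], Q = [[1, 2, 3], [4], [5]].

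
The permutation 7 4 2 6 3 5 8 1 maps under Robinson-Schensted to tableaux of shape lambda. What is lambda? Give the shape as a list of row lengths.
[4, 2, 1, 1]

Row-insert each entry into an empty tableau.

After inserting 7: P = [[7]].
After inserting 4: P = [[4], [7]].
After inserting 2: P = [[2], [4], [7]].
After inserting 6: P = [[2, 6], [4], [7]].
After inserting 3: P = [[2, 3], [4, 6], [7]].
After inserting 5: P = [[2, 3, 5], [4, 6], [7]].
After inserting 8: P = [[2, 3, 5, 8], [4, 6], [7]].
After inserting 1: P = [[1, 3, 5, 8], [2, 6], [4], [7]].

The final insertion tableau P = [[1, 3, 5, 8], [2, 6], [4], [7]] has shape [4, 2, 1, 1].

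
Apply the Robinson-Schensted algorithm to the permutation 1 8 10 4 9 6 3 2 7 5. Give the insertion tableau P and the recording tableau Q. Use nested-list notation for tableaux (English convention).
P = [[1, 2, 5, 7], [3, 6], [4, 9], [8], [10]], Q = [[1, 2, 3, 9], [4, 5], [6, 10], [7], [8]]

Insert each entry of the permutation into P by Schensted row insertion, recording in Q the position of each new cell.

Insert 1: appended to row 1. P = [[1]].
Insert 8: appended to row 1. P = [[1, 8]].
Insert 10: appended to row 1. P = [[1, 8, 10]].
Insert 4: 4 bumps 8 from row 1; 8 starts row 2. P = [[1, 4, 10], [8]].
Insert 9: 9 bumps 10 from row 1; 10 appends to row 2. P = [[1, 4, 9], [8, 10]].
Insert 6: 6 bumps 9 from row 1; 9 bumps 10 from row 2; 10 starts row 3. P = [[1, 4, 6], [8, 9], [10]].
Insert 3: 3 bumps 4 from row 1; 4 bumps 8 from row 2; 8 bumps 10 from row 3; 10 starts row 4. P = [[1, 3, 6], [4, 9], [8], [10]].
Insert 2: 2 bumps 3 from row 1; 3 bumps 4 from row 2; 4 bumps 8 from row 3; 8 bumps 10 from row 4; 10 starts row 5. P = [[1, 2, 6], [3, 9], [4], [8], [10]].
Insert 7: appended to row 1. P = [[1, 2, 6, 7], [3, 9], [4], [8], [10]].
Insert 5: 5 bumps 6 from row 1; 6 bumps 9 from row 2; 9 appends to row 3. P = [[1, 2, 5, 7], [3, 6], [4, 9], [8], [10]].

So P = [[1, 2, 5, 7], [3, 6], [4, 9], [8], [10]], Q = [[1, 2, 3, 9], [4, 5], [6, 10], [7], [8]].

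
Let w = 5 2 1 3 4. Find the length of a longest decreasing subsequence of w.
3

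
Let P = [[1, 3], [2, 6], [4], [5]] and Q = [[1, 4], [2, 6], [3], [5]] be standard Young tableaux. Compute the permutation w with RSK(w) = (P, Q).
Reverse the RSK construction: for i from n down to 1, find the cell of Q containing i, remove the entry at that cell from P, and reverse-bump it up through P; the value ejected from row 1 is w(i).

Step i=6: Q has 6 at row 2, column 2; remove 6 from row 2 of P and reverse-bump: 6 enters row 1 and ejects 3. So w(6) = 3. P is now [[1, 6], [2], [4], [5]].
Step i=5: Q has 5 at row 4, column 1; remove 5 from row 4 of P and reverse-bump: 5 enters row 3 and ejects 4; 4 enters row 2 and ejects 2; 2 enters row 1 and ejects 1. So w(5) = 1. P is now [[2, 6], [4], [5]].
Step i=4: Q has 4 at row 1, column 2; remove that cell from P, ejecting 6. So w(4) = 6. P is now [[2], [4], [5]].
Step i=3: Q has 3 at row 3, column 1; remove 5 from row 3 of P and reverse-bump: 5 enters row 2 and ejects 4; 4 enters row 1 and ejects 2. So w(3) = 2. P is now [[4], [5]].
Step i=2: Q has 2 at row 2, column 1; remove 5 from row 2 of P and reverse-bump: 5 enters row 1 and ejects 4. So w(2) = 4. P is now [[5]].
Step i=1: Q has 1 at row 1, column 1; remove that cell from P, ejecting 5. So w(1) = 5. P is now [].

So w = 5 4 2 6 1 3.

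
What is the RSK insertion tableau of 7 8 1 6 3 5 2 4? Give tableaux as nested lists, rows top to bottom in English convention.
P = [[1, 2, 4], [3, 5], [6, 8], [7]]

Insert 7: appended to row 1. P = [[7]].
Insert 8: appended to row 1. P = [[7, 8]].
Insert 1: 1 bumps 7 from row 1; 7 starts row 2. P = [[1, 8], [7]].
Insert 6: 6 bumps 8 from row 1; 8 appends to row 2. P = [[1, 6], [7, 8]].
Insert 3: 3 bumps 6 from row 1; 6 bumps 7 from row 2; 7 starts row 3. P = [[1, 3], [6, 8], [7]].
Insert 5: appended to row 1. P = [[1, 3, 5], [6, 8], [7]].
Insert 2: 2 bumps 3 from row 1; 3 bumps 6 from row 2; 6 bumps 7 from row 3; 7 starts row 4. P = [[1, 2, 5], [3, 8], [6], [7]].
Insert 4: 4 bumps 5 from row 1; 5 bumps 8 from row 2; 8 appends to row 3. P = [[1, 2, 4], [3, 5], [6, 8], [7]].

So P = [[1, 2, 4], [3, 5], [6, 8], [7]].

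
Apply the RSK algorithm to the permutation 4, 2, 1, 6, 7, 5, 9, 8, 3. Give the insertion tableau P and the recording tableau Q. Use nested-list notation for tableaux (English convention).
Insert each entry of the permutation into P by Schensted row insertion, recording in Q the position of each new cell.

Insert 4: appended to row 1. P = [[4]].
Insert 2: 2 bumps 4 from row 1; 4 starts row 2. P = [[2], [4]].
Insert 1: 1 bumps 2 from row 1; 2 bumps 4 from row 2; 4 starts row 3. P = [[1], [2], [4]].
Insert 6: appended to row 1. P = [[1, 6], [2], [4]].
Insert 7: appended to row 1. P = [[1, 6, 7], [2], [4]].
Insert 5: 5 bumps 6 from row 1; 6 appends to row 2. P = [[1, 5, 7], [2, 6], [4]].
Insert 9: appended to row 1. P = [[1, 5, 7, 9], [2, 6], [4]].
Insert 8: 8 bumps 9 from row 1; 9 appends to row 2. P = [[1, 5, 7, 8], [2, 6, 9], [4]].
Insert 3: 3 bumps 5 from row 1; 5 bumps 6 from row 2; 6 appends to row 3. P = [[1, 3, 7, 8], [2, 5, 9], [4, 6]].

So P = [[1, 3, 7, 8], [2, 5, 9], [4, 6]], Q = [[1, 4, 5, 7], [2, 6, 8], [3, 9]].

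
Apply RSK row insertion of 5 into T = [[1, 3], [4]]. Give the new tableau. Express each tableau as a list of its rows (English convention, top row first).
5 is larger than every entry of row 1, so it is appended to row 1. The new tableau is [[1, 3, 5], [4]].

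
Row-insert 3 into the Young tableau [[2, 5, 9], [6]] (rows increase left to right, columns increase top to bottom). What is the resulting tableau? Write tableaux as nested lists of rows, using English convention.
[[2, 3, 9], [5], [6]]

In row 1, 3 replaces 5 (the leftmost entry greater than 3); 5 is bumped to row 2. In row 2, 5 replaces 6 (the leftmost entry greater than 5); 6 is bumped to row 3. 6 starts a new row 3. The new tableau is [[2, 3, 9], [5], [6]].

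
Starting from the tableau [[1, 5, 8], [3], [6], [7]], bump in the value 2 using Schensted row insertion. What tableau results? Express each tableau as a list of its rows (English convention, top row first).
[[1, 2, 8], [3, 5], [6], [7]]

In row 1, 2 replaces 5 (the leftmost entry greater than 2); 5 is bumped to row 2. 5 is appended to row 2. The new tableau is [[1, 2, 8], [3, 5], [6], [7]].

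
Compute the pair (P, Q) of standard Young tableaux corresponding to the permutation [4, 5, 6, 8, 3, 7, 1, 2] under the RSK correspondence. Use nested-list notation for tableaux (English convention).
P = [[1, 2, 6, 7], [3, 5], [4, 8]], Q = [[1, 2, 3, 4], [5, 6], [7, 8]]

Insert each entry of the permutation into P by Schensted row insertion, recording in Q the position of each new cell.

Insert 4: appended to row 1. P = [[4]].
Insert 5: appended to row 1. P = [[4, 5]].
Insert 6: appended to row 1. P = [[4, 5, 6]].
Insert 8: appended to row 1. P = [[4, 5, 6, 8]].
Insert 3: 3 bumps 4 from row 1; 4 starts row 2. P = [[3, 5, 6, 8], [4]].
Insert 7: 7 bumps 8 from row 1; 8 appends to row 2. P = [[3, 5, 6, 7], [4, 8]].
Insert 1: 1 bumps 3 from row 1; 3 bumps 4 from row 2; 4 starts row 3. P = [[1, 5, 6, 7], [3, 8], [4]].
Insert 2: 2 bumps 5 from row 1; 5 bumps 8 from row 2; 8 appends to row 3. P = [[1, 2, 6, 7], [3, 5], [4, 8]].

So P = [[1, 2, 6, 7], [3, 5], [4, 8]], Q = [[1, 2, 3, 4], [5, 6], [7, 8]].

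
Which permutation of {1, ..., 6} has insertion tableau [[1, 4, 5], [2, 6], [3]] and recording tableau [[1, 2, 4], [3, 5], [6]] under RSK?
Reverse the RSK construction: for i from n down to 1, find the cell of Q containing i, remove the entry at that cell from P, and reverse-bump it up through P; the value ejected from row 1 is w(i).

Step i=6: Q has 6 at row 3, column 1; remove 3 from row 3 of P and reverse-bump: 3 enters row 2 and ejects 2; 2 enters row 1 and ejects 1. So w(6) = 1. P is now [[2, 4, 5], [3, 6]].
Step i=5: Q has 5 at row 2, column 2; remove 6 from row 2 of P and reverse-bump: 6 enters row 1 and ejects 5. So w(5) = 5. P is now [[2, 4, 6], [3]].
Step i=4: Q has 4 at row 1, column 3; remove that cell from P, ejecting 6. So w(4) = 6. P is now [[2, 4], [3]].
Step i=3: Q has 3 at row 2, column 1; remove 3 from row 2 of P and reverse-bump: 3 enters row 1 and ejects 2. So w(3) = 2. P is now [[3, 4]].
Step i=2: Q has 2 at row 1, column 2; remove that cell from P, ejecting 4. So w(2) = 4. P is now [[3]].
Step i=1: Q has 1 at row 1, column 1; remove that cell from P, ejecting 3. So w(1) = 3. P is now [].

So w = 3 4 2 6 5 1.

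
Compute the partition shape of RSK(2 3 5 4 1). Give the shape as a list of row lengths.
RSK row insertion gives P = [[1, 3, 4], [2], [5]], which has shape [3, 1, 1].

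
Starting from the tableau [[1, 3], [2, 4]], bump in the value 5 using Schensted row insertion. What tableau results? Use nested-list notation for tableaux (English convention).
5 is larger than every entry of row 1, so it is appended to row 1. The new tableau is [[1, 3, 5], [2, 4]].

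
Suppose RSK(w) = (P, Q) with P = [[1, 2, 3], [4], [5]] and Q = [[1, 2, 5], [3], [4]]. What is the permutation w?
Reverse RSK: for i = n, n-1, ..., 1, locate i in Q, remove the corresponding corner cell from P, and reverse-bump its entry up through P; the value ejected from row 1 is w(i).

So w = 1 5 4 2 3.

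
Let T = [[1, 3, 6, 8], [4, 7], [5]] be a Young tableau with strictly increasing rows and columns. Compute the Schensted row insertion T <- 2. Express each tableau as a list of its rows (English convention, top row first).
In row 1, 2 replaces 3 (the leftmost entry greater than 2); 3 is bumped to row 2. In row 2, 3 replaces 4 (the leftmost entry greater than 3); 4 is bumped to row 3. In row 3, 4 replaces 5 (the leftmost entry greater than 4); 5 is bumped to row 4. 5 starts a new row 4. The new tableau is [[1, 2, 6, 8], [3, 7], [4], [5]].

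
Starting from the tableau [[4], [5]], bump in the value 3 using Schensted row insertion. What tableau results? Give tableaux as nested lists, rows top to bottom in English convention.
[[3], [4], [5]]

In row 1, 3 replaces 4 (the leftmost entry greater than 3); 4 is bumped to row 2. In row 2, 4 replaces 5 (the leftmost entry greater than 4); 5 is bumped to row 3. 5 starts a new row 3. The new tableau is [[3], [4], [5]].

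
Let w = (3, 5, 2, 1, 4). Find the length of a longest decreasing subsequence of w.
3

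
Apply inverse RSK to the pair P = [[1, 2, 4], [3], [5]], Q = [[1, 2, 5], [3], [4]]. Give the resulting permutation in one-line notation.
Reverse RSK: for i = n, n-1, ..., 1, locate i in Q, remove the corresponding corner cell from P, and reverse-bump its entry up through P; the value ejected from row 1 is w(i).

So w = 1 5 3 2 4.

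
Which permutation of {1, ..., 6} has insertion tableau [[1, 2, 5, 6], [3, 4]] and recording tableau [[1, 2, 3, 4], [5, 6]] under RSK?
Reverse RSK: for i = n, n-1, ..., 1, locate i in Q, remove the corresponding corner cell from P, and reverse-bump its entry up through P; the value ejected from row 1 is w(i).

So w = 3 4 5 6 1 2.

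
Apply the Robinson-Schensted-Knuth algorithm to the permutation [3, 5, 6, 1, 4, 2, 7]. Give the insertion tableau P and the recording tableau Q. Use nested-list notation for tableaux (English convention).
Insert each entry of the permutation into P by Schensted row insertion, recording in Q the position of each new cell.

Insert 3: appended to row 1. P = [[3]].
Insert 5: appended to row 1. P = [[3, 5]].
Insert 6: appended to row 1. P = [[3, 5, 6]].
Insert 1: 1 bumps 3 from row 1; 3 starts row 2. P = [[1, 5, 6], [3]].
Insert 4: 4 bumps 5 from row 1; 5 appends to row 2. P = [[1, 4, 6], [3, 5]].
Insert 2: 2 bumps 4 from row 1; 4 bumps 5 from row 2; 5 starts row 3. P = [[1, 2, 6], [3, 4], [5]].
Insert 7: appended to row 1. P = [[1, 2, 6, 7], [3, 4], [5]].

So P = [[1, 2, 6, 7], [3, 4], [5]], Q = [[1, 2, 3, 7], [4, 5], [6]].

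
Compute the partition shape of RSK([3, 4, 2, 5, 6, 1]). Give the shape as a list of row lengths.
[4, 1, 1]

RSK row insertion gives P = [[1, 4, 5, 6], [2], [3]], which has shape [4, 1, 1].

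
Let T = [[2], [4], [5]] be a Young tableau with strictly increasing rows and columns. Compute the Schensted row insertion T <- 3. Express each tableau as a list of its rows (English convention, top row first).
3 is larger than every entry of row 1, so it is appended to row 1. The new tableau is [[2, 3], [4], [5]].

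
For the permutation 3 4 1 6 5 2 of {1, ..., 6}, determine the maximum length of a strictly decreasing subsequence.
3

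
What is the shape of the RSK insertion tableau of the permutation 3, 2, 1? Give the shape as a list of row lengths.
[1, 1, 1]

RSK row insertion gives P = [[1], [2], [3]], which has shape [1, 1, 1].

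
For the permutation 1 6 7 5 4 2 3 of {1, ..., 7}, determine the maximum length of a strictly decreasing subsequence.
4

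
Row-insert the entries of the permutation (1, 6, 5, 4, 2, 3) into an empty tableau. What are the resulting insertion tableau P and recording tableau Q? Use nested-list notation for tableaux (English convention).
P = [[1, 2, 3], [4], [5], [6]], Q = [[1, 2, 6], [3], [4], [5]]

Insert each entry of the permutation into P by Schensted row insertion, recording in Q the position of each new cell.

After inserting 1: P = [[1]].
After inserting 6: P = [[1, 6]].
After inserting 5: P = [[1, 5], [6]].
After inserting 4: P = [[1, 4], [5], [6]].
After inserting 2: P = [[1, 2], [4], [5], [6]].
After inserting 3: P = [[1, 2, 3], [4], [5], [6]].

So P = [[1, 2, 3], [4], [5], [6]], Q = [[1, 2, 6], [3], [4], [5]].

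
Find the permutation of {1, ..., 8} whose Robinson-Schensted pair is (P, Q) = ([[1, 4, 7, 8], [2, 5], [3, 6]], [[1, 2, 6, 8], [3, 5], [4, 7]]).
Reverse the RSK construction: for i from n down to 1, find the cell of Q containing i, remove the entry at that cell from P, and reverse-bump it up through P; the value ejected from row 1 is w(i).

Step i=8: Q has 8 at row 1, column 4; remove that cell from P, ejecting 8. So w(8) = 8. P is now [[1, 4, 7], [2, 5], [3, 6]].
Step i=7: Q has 7 at row 3, column 2; remove 6 from row 3 of P and reverse-bump: 6 enters row 2 and ejects 5; 5 enters row 1 and ejects 4. So w(7) = 4. P is now [[1, 5, 7], [2, 6], [3]].
Step i=6: Q has 6 at row 1, column 3; remove that cell from P, ejecting 7. So w(6) = 7. P is now [[1, 5], [2, 6], [3]].
Step i=5: Q has 5 at row 2, column 2; remove 6 from row 2 of P and reverse-bump: 6 enters row 1 and ejects 5. So w(5) = 5. P is now [[1, 6], [2], [3]].
Step i=4: Q has 4 at row 3, column 1; remove 3 from row 3 of P and reverse-bump: 3 enters row 2 and ejects 2; 2 enters row 1 and ejects 1. So w(4) = 1. P is now [[2, 6], [3]].
Step i=3: Q has 3 at row 2, column 1; remove 3 from row 2 of P and reverse-bump: 3 enters row 1 and ejects 2. So w(3) = 2. P is now [[3, 6]].
Step i=2: Q has 2 at row 1, column 2; remove that cell from P, ejecting 6. So w(2) = 6. P is now [[3]].
Step i=1: Q has 1 at row 1, column 1; remove that cell from P, ejecting 3. So w(1) = 3. P is now [].

So w = 3 6 2 1 5 7 4 8.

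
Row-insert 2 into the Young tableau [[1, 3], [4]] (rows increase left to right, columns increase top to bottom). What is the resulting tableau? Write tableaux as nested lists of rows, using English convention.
[[1, 2], [3], [4]]

In row 1, 2 replaces 3 (the leftmost entry greater than 2); 3 is bumped to row 2. In row 2, 3 replaces 4 (the leftmost entry greater than 3); 4 is bumped to row 3. 4 starts a new row 3. The new tableau is [[1, 2], [3], [4]].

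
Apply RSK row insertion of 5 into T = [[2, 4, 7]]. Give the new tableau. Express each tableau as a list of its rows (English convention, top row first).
In row 1, 5 replaces 7 (the leftmost entry greater than 5); 7 is bumped to row 2. 7 starts a new row 2. The new tableau is [[2, 4, 5], [7]].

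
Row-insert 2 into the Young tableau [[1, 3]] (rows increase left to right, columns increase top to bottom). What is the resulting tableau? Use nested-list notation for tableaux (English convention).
[[1, 2], [3]]

In row 1, 2 replaces 3 (the leftmost entry greater than 2); 3 is bumped to row 2. 3 starts a new row 2. The new tableau is [[1, 2], [3]].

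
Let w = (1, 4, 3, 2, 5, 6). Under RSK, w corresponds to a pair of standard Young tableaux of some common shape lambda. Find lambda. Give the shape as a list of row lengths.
[4, 1, 1]

Row-insert each entry into an empty tableau.

After inserting 1: P = [[1]].
After inserting 4: P = [[1, 4]].
After inserting 3: P = [[1, 3], [4]].
After inserting 2: P = [[1, 2], [3], [4]].
After inserting 5: P = [[1, 2, 5], [3], [4]].
After inserting 6: P = [[1, 2, 5, 6], [3], [4]].

The final insertion tableau P = [[1, 2, 5, 6], [3], [4]] has shape [4, 1, 1].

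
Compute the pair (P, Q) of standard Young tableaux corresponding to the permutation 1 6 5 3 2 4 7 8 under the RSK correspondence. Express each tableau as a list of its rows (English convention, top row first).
P = [[1, 2, 4, 7, 8], [3], [5], [6]], Q = [[1, 2, 6, 7, 8], [3], [4], [5]]

Insert each entry of the permutation into P by Schensted row insertion, recording in Q the position of each new cell.

Insert 1: appended to row 1. P = [[1]].
Insert 6: appended to row 1. P = [[1, 6]].
Insert 5: 5 bumps 6 from row 1; 6 starts row 2. P = [[1, 5], [6]].
Insert 3: 3 bumps 5 from row 1; 5 bumps 6 from row 2; 6 starts row 3. P = [[1, 3], [5], [6]].
Insert 2: 2 bumps 3 from row 1; 3 bumps 5 from row 2; 5 bumps 6 from row 3; 6 starts row 4. P = [[1, 2], [3], [5], [6]].
Insert 4: appended to row 1. P = [[1, 2, 4], [3], [5], [6]].
Insert 7: appended to row 1. P = [[1, 2, 4, 7], [3], [5], [6]].
Insert 8: appended to row 1. P = [[1, 2, 4, 7, 8], [3], [5], [6]].

So P = [[1, 2, 4, 7, 8], [3], [5], [6]], Q = [[1, 2, 6, 7, 8], [3], [4], [5]].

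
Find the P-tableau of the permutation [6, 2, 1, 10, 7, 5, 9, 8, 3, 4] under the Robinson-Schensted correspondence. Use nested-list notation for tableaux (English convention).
Insert 6: appended to row 1. P = [[6]].
Insert 2: 2 bumps 6 from row 1; 6 starts row 2. P = [[2], [6]].
Insert 1: 1 bumps 2 from row 1; 2 bumps 6 from row 2; 6 starts row 3. P = [[1], [2], [6]].
Insert 10: appended to row 1. P = [[1, 10], [2], [6]].
Insert 7: 7 bumps 10 from row 1; 10 appends to row 2. P = [[1, 7], [2, 10], [6]].
Insert 5: 5 bumps 7 from row 1; 7 bumps 10 from row 2; 10 appends to row 3. P = [[1, 5], [2, 7], [6, 10]].
Insert 9: appended to row 1. P = [[1, 5, 9], [2, 7], [6, 10]].
Insert 8: 8 bumps 9 from row 1; 9 appends to row 2. P = [[1, 5, 8], [2, 7, 9], [6, 10]].
Insert 3: 3 bumps 5 from row 1; 5 bumps 7 from row 2; 7 bumps 10 from row 3; 10 starts row 4. P = [[1, 3, 8], [2, 5, 9], [6, 7], [10]].
Insert 4: 4 bumps 8 from row 1; 8 bumps 9 from row 2; 9 appends to row 3. P = [[1, 3, 4], [2, 5, 8], [6, 7, 9], [10]].

So P = [[1, 3, 4], [2, 5, 8], [6, 7, 9], [10]].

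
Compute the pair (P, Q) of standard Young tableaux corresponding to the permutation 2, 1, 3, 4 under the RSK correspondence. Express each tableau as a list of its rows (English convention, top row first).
Insert each entry of the permutation into P by Schensted row insertion, recording in Q the position of each new cell.

After inserting 2: P = [[2]].
After inserting 1: P = [[1], [2]].
After inserting 3: P = [[1, 3], [2]].
After inserting 4: P = [[1, 3, 4], [2]].

So P = [[1, 3, 4], [2]], Q = [[1, 3, 4], [2]].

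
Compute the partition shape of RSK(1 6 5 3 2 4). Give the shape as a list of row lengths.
[3, 1, 1, 1]

Row-insert each entry into an empty tableau.

After inserting 1: P = [[1]].
After inserting 6: P = [[1, 6]].
After inserting 5: P = [[1, 5], [6]].
After inserting 3: P = [[1, 3], [5], [6]].
After inserting 2: P = [[1, 2], [3], [5], [6]].
After inserting 4: P = [[1, 2, 4], [3], [5], [6]].

The final insertion tableau P = [[1, 2, 4], [3], [5], [6]] has shape [3, 1, 1, 1].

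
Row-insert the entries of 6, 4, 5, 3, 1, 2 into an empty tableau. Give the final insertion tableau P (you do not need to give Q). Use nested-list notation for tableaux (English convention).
After inserting 6: P = [[6]].
After inserting 4: P = [[4], [6]].
After inserting 5: P = [[4, 5], [6]].
After inserting 3: P = [[3, 5], [4], [6]].
After inserting 1: P = [[1, 5], [3], [4], [6]].
After inserting 2: P = [[1, 2], [3, 5], [4], [6]].

So P = [[1, 2], [3, 5], [4], [6]].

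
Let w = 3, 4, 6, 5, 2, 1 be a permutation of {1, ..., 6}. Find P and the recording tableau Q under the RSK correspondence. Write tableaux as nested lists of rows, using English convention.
Insert each entry of the permutation into P by Schensted row insertion, recording in Q the position of each new cell.

Insert 3: appended to row 1. P = [[3]].
Insert 4: appended to row 1. P = [[3, 4]].
Insert 6: appended to row 1. P = [[3, 4, 6]].
Insert 5: 5 bumps 6 from row 1; 6 starts row 2. P = [[3, 4, 5], [6]].
Insert 2: 2 bumps 3 from row 1; 3 bumps 6 from row 2; 6 starts row 3. P = [[2, 4, 5], [3], [6]].
Insert 1: 1 bumps 2 from row 1; 2 bumps 3 from row 2; 3 bumps 6 from row 3; 6 starts row 4. P = [[1, 4, 5], [2], [3], [6]].

So P = [[1, 4, 5], [2], [3], [6]], Q = [[1, 2, 3], [4], [5], [6]].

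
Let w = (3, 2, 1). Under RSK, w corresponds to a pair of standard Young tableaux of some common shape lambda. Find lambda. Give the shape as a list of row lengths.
[1, 1, 1]

Row-insert each entry into an empty tableau.

After inserting 3: P = [[3]].
After inserting 2: P = [[2], [3]].
After inserting 1: P = [[1], [2], [3]].

The final insertion tableau P = [[1], [2], [3]] has shape [1, 1, 1].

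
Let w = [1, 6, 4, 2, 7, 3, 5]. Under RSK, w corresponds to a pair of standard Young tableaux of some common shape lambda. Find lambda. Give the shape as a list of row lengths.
[4, 2, 1]

Row-insert each entry into an empty tableau.

After inserting 1: P = [[1]].
After inserting 6: P = [[1, 6]].
After inserting 4: P = [[1, 4], [6]].
After inserting 2: P = [[1, 2], [4], [6]].
After inserting 7: P = [[1, 2, 7], [4], [6]].
After inserting 3: P = [[1, 2, 3], [4, 7], [6]].
After inserting 5: P = [[1, 2, 3, 5], [4, 7], [6]].

The final insertion tableau P = [[1, 2, 3, 5], [4, 7], [6]] has shape [4, 2, 1].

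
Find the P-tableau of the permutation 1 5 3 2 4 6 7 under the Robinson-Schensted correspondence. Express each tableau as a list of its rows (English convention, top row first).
Insert 1: appended to row 1. P = [[1]].
Insert 5: appended to row 1. P = [[1, 5]].
Insert 3: 3 bumps 5 from row 1; 5 starts row 2. P = [[1, 3], [5]].
Insert 2: 2 bumps 3 from row 1; 3 bumps 5 from row 2; 5 starts row 3. P = [[1, 2], [3], [5]].
Insert 4: appended to row 1. P = [[1, 2, 4], [3], [5]].
Insert 6: appended to row 1. P = [[1, 2, 4, 6], [3], [5]].
Insert 7: appended to row 1. P = [[1, 2, 4, 6, 7], [3], [5]].

So P = [[1, 2, 4, 6, 7], [3], [5]].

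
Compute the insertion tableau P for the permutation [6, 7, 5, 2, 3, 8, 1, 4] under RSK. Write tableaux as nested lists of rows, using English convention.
P = [[1, 3, 4], [2, 7, 8], [5], [6]]

Insert 6: appended to row 1. P = [[6]].
Insert 7: appended to row 1. P = [[6, 7]].
Insert 5: 5 bumps 6 from row 1; 6 starts row 2. P = [[5, 7], [6]].
Insert 2: 2 bumps 5 from row 1; 5 bumps 6 from row 2; 6 starts row 3. P = [[2, 7], [5], [6]].
Insert 3: 3 bumps 7 from row 1; 7 appends to row 2. P = [[2, 3], [5, 7], [6]].
Insert 8: appended to row 1. P = [[2, 3, 8], [5, 7], [6]].
Insert 1: 1 bumps 2 from row 1; 2 bumps 5 from row 2; 5 bumps 6 from row 3; 6 starts row 4. P = [[1, 3, 8], [2, 7], [5], [6]].
Insert 4: 4 bumps 8 from row 1; 8 appends to row 2. P = [[1, 3, 4], [2, 7, 8], [5], [6]].

So P = [[1, 3, 4], [2, 7, 8], [5], [6]].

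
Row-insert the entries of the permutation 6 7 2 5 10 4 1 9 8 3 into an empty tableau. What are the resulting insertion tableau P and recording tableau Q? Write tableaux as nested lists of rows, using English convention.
P = [[1, 3, 8], [2, 4, 9], [5, 7], [6, 10]], Q = [[1, 2, 5], [3, 4, 8], [6, 9], [7, 10]]

Insert each entry of the permutation into P by Schensted row insertion, recording in Q the position of each new cell.

Insert 6: appended to row 1. P = [[6]], Q = [[1]].
Insert 7: appended to row 1. P = [[6, 7]], Q = [[1, 2]].
Insert 2: 2 bumps 6 from row 1; 6 starts row 2. P = [[2, 7], [6]], Q = [[1, 2], [3]].
Insert 5: 5 bumps 7 from row 1; 7 appends to row 2. P = [[2, 5], [6, 7]], Q = [[1, 2], [3, 4]].
Insert 10: appended to row 1. P = [[2, 5, 10], [6, 7]], Q = [[1, 2, 5], [3, 4]].
Insert 4: 4 bumps 5 from row 1; 5 bumps 6 from row 2; 6 starts row 3. P = [[2, 4, 10], [5, 7], [6]], Q = [[1, 2, 5], [3, 4], [6]].
Insert 1: 1 bumps 2 from row 1; 2 bumps 5 from row 2; 5 bumps 6 from row 3; 6 starts row 4. P = [[1, 4, 10], [2, 7], [5], [6]], Q = [[1, 2, 5], [3, 4], [6], [7]].
Insert 9: 9 bumps 10 from row 1; 10 appends to row 2. P = [[1, 4, 9], [2, 7, 10], [5], [6]], Q = [[1, 2, 5], [3, 4, 8], [6], [7]].
Insert 8: 8 bumps 9 from row 1; 9 bumps 10 from row 2; 10 appends to row 3. P = [[1, 4, 8], [2, 7, 9], [5, 10], [6]], Q = [[1, 2, 5], [3, 4, 8], [6, 9], [7]].
Insert 3: 3 bumps 4 from row 1; 4 bumps 7 from row 2; 7 bumps 10 from row 3; 10 appends to row 4. P = [[1, 3, 8], [2, 4, 9], [5, 7], [6, 10]], Q = [[1, 2, 5], [3, 4, 8], [6, 9], [7, 10]].

So P = [[1, 3, 8], [2, 4, 9], [5, 7], [6, 10]], Q = [[1, 2, 5], [3, 4, 8], [6, 9], [7, 10]].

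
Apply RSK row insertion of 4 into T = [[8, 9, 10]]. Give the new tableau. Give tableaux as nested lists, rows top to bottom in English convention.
In row 1, 4 replaces 8 (the leftmost entry greater than 4); 8 is bumped to row 2. 8 starts a new row 2. The new tableau is [[4, 9, 10], [8]].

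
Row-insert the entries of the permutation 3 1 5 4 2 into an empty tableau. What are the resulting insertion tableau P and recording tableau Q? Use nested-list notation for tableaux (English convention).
P = [[1, 2], [3, 4], [5]], Q = [[1, 3], [2, 4], [5]]

Insert each entry of the permutation into P by Schensted row insertion, recording in Q the position of each new cell.

Insert 3: appended to row 1. P = [[3]].
Insert 1: 1 bumps 3 from row 1; 3 starts row 2. P = [[1], [3]].
Insert 5: appended to row 1. P = [[1, 5], [3]].
Insert 4: 4 bumps 5 from row 1; 5 appends to row 2. P = [[1, 4], [3, 5]].
Insert 2: 2 bumps 4 from row 1; 4 bumps 5 from row 2; 5 starts row 3. P = [[1, 2], [3, 4], [5]].

So P = [[1, 2], [3, 4], [5]], Q = [[1, 3], [2, 4], [5]].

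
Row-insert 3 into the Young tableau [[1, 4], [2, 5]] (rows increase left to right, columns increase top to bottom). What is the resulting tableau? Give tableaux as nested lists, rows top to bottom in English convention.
[[1, 3], [2, 4], [5]]

In row 1, 3 replaces 4 (the leftmost entry greater than 3); 4 is bumped to row 2. In row 2, 4 replaces 5 (the leftmost entry greater than 4); 5 is bumped to row 3. 5 starts a new row 3. The new tableau is [[1, 3], [2, 4], [5]].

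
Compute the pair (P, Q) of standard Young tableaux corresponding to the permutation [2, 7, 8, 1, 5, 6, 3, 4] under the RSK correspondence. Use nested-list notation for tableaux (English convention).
Insert each entry of the permutation into P by Schensted row insertion, recording in Q the position of each new cell.

Insert 2: appended to row 1. P = [[2]].
Insert 7: appended to row 1. P = [[2, 7]].
Insert 8: appended to row 1. P = [[2, 7, 8]].
Insert 1: 1 bumps 2 from row 1; 2 starts row 2. P = [[1, 7, 8], [2]].
Insert 5: 5 bumps 7 from row 1; 7 appends to row 2. P = [[1, 5, 8], [2, 7]].
Insert 6: 6 bumps 8 from row 1; 8 appends to row 2. P = [[1, 5, 6], [2, 7, 8]].
Insert 3: 3 bumps 5 from row 1; 5 bumps 7 from row 2; 7 starts row 3. P = [[1, 3, 6], [2, 5, 8], [7]].
Insert 4: 4 bumps 6 from row 1; 6 bumps 8 from row 2; 8 appends to row 3. P = [[1, 3, 4], [2, 5, 6], [7, 8]].

So P = [[1, 3, 4], [2, 5, 6], [7, 8]], Q = [[1, 2, 3], [4, 5, 6], [7, 8]].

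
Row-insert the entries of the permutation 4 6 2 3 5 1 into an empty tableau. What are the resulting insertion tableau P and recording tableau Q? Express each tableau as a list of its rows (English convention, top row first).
P = [[1, 3, 5], [2, 6], [4]], Q = [[1, 2, 5], [3, 4], [6]]

Insert each entry of the permutation into P by Schensted row insertion, recording in Q the position of each new cell.

Insert 4: appended to row 1. P = [[4]].
Insert 6: appended to row 1. P = [[4, 6]].
Insert 2: 2 bumps 4 from row 1; 4 starts row 2. P = [[2, 6], [4]].
Insert 3: 3 bumps 6 from row 1; 6 appends to row 2. P = [[2, 3], [4, 6]].
Insert 5: appended to row 1. P = [[2, 3, 5], [4, 6]].
Insert 1: 1 bumps 2 from row 1; 2 bumps 4 from row 2; 4 starts row 3. P = [[1, 3, 5], [2, 6], [4]].

So P = [[1, 3, 5], [2, 6], [4]], Q = [[1, 2, 5], [3, 4], [6]].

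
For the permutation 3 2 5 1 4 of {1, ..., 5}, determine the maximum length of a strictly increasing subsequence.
2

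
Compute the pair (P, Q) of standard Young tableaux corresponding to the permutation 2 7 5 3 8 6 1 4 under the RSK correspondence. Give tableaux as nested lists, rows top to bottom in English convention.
P = [[1, 3, 4], [2, 6], [5, 8], [7]], Q = [[1, 2, 5], [3, 6], [4, 8], [7]]

Insert each entry of the permutation into P by Schensted row insertion, recording in Q the position of each new cell.

Insert 2: appended to row 1. P = [[2]], Q = [[1]].
Insert 7: appended to row 1. P = [[2, 7]], Q = [[1, 2]].
Insert 5: 5 bumps 7 from row 1; 7 starts row 2. P = [[2, 5], [7]], Q = [[1, 2], [3]].
Insert 3: 3 bumps 5 from row 1; 5 bumps 7 from row 2; 7 starts row 3. P = [[2, 3], [5], [7]], Q = [[1, 2], [3], [4]].
Insert 8: appended to row 1. P = [[2, 3, 8], [5], [7]], Q = [[1, 2, 5], [3], [4]].
Insert 6: 6 bumps 8 from row 1; 8 appends to row 2. P = [[2, 3, 6], [5, 8], [7]], Q = [[1, 2, 5], [3, 6], [4]].
Insert 1: 1 bumps 2 from row 1; 2 bumps 5 from row 2; 5 bumps 7 from row 3; 7 starts row 4. P = [[1, 3, 6], [2, 8], [5], [7]], Q = [[1, 2, 5], [3, 6], [4], [7]].
Insert 4: 4 bumps 6 from row 1; 6 bumps 8 from row 2; 8 appends to row 3. P = [[1, 3, 4], [2, 6], [5, 8], [7]], Q = [[1, 2, 5], [3, 6], [4, 8], [7]].

So P = [[1, 3, 4], [2, 6], [5, 8], [7]], Q = [[1, 2, 5], [3, 6], [4, 8], [7]].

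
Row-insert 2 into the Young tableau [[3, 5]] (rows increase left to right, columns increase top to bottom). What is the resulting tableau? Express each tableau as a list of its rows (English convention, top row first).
In row 1, 2 replaces 3 (the leftmost entry greater than 2); 3 is bumped to row 2. 3 starts a new row 2. The new tableau is [[2, 5], [3]].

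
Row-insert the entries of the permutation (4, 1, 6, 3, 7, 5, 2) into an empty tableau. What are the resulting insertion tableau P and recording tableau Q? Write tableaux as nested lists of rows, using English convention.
P = [[1, 2, 5], [3, 6, 7], [4]], Q = [[1, 3, 5], [2, 4, 6], [7]]

Insert each entry of the permutation into P by Schensted row insertion, recording in Q the position of each new cell.

Insert 4: appended to row 1. P = [[4]].
Insert 1: 1 bumps 4 from row 1; 4 starts row 2. P = [[1], [4]].
Insert 6: appended to row 1. P = [[1, 6], [4]].
Insert 3: 3 bumps 6 from row 1; 6 appends to row 2. P = [[1, 3], [4, 6]].
Insert 7: appended to row 1. P = [[1, 3, 7], [4, 6]].
Insert 5: 5 bumps 7 from row 1; 7 appends to row 2. P = [[1, 3, 5], [4, 6, 7]].
Insert 2: 2 bumps 3 from row 1; 3 bumps 4 from row 2; 4 starts row 3. P = [[1, 2, 5], [3, 6, 7], [4]].

So P = [[1, 2, 5], [3, 6, 7], [4]], Q = [[1, 3, 5], [2, 4, 6], [7]].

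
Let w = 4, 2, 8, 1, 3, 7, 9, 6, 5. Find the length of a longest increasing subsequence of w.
4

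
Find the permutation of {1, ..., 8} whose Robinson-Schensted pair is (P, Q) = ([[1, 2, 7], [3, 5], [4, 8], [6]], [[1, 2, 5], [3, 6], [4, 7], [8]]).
Reverse the RSK construction: for i from n down to 1, find the cell of Q containing i, remove the entry at that cell from P, and reverse-bump it up through P; the value ejected from row 1 is w(i).

Step i=8: Q has 8 at row 4, column 1; remove 6 from row 4 of P and reverse-bump: 6 enters row 3 and ejects 4; 4 enters row 2 and ejects 3; 3 enters row 1 and ejects 2. So w(8) = 2. P is now [[1, 3, 7], [4, 5], [6, 8]].
Step i=7: Q has 7 at row 3, column 2; remove 8 from row 3 of P and reverse-bump: 8 enters row 2 and ejects 5; 5 enters row 1 and ejects 3. So w(7) = 3. P is now [[1, 5, 7], [4, 8], [6]].
Step i=6: Q has 6 at row 2, column 2; remove 8 from row 2 of P and reverse-bump: 8 enters row 1 and ejects 7. So w(6) = 7. P is now [[1, 5, 8], [4], [6]].
Step i=5: Q has 5 at row 1, column 3; remove that cell from P, ejecting 8. So w(5) = 8. P is now [[1, 5], [4], [6]].
Step i=4: Q has 4 at row 3, column 1; remove 6 from row 3 of P and reverse-bump: 6 enters row 2 and ejects 4; 4 enters row 1 and ejects 1. So w(4) = 1. P is now [[4, 5], [6]].
Step i=3: Q has 3 at row 2, column 1; remove 6 from row 2 of P and reverse-bump: 6 enters row 1 and ejects 5. So w(3) = 5. P is now [[4, 6]].
Step i=2: Q has 2 at row 1, column 2; remove that cell from P, ejecting 6. So w(2) = 6. P is now [[4]].
Step i=1: Q has 1 at row 1, column 1; remove that cell from P, ejecting 4. So w(1) = 4. P is now [].

So w = 4 6 5 1 8 7 3 2.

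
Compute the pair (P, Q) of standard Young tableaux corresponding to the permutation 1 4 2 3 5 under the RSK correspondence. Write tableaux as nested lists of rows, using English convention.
P = [[1, 2, 3, 5], [4]], Q = [[1, 2, 4, 5], [3]]

Insert each entry of the permutation into P by Schensted row insertion, recording in Q the position of each new cell.

Insert 1: appended to row 1. P = [[1]].
Insert 4: appended to row 1. P = [[1, 4]].
Insert 2: 2 bumps 4 from row 1; 4 starts row 2. P = [[1, 2], [4]].
Insert 3: appended to row 1. P = [[1, 2, 3], [4]].
Insert 5: appended to row 1. P = [[1, 2, 3, 5], [4]].

So P = [[1, 2, 3, 5], [4]], Q = [[1, 2, 4, 5], [3]].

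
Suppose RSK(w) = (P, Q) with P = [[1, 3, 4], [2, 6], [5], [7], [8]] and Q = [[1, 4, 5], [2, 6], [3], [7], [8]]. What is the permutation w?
Reverse RSK: for i = n, n-1, ..., 1, locate i in Q, remove the corresponding corner cell from P, and reverse-bump its entry up through P; the value ejected from row 1 is w(i).

So w = 8 5 2 3 7 6 4 1.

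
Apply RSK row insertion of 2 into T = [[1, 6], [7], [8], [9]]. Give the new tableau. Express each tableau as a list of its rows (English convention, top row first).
In row 1, 2 replaces 6 (the leftmost entry greater than 2); 6 is bumped to row 2. In row 2, 6 replaces 7 (the leftmost entry greater than 6); 7 is bumped to row 3. In row 3, 7 replaces 8 (the leftmost entry greater than 7); 8 is bumped to row 4. In row 4, 8 replaces 9 (the leftmost entry greater than 8); 9 is bumped to row 5. 9 starts a new row 5. The new tableau is [[1, 2], [6], [7], [8], [9]].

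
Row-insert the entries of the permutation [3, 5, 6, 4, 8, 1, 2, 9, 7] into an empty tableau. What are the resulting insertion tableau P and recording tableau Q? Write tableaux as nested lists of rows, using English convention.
Insert each entry of the permutation into P by Schensted row insertion, recording in Q the position of each new cell.

Insert 3: appended to row 1. P = [[3]].
Insert 5: appended to row 1. P = [[3, 5]].
Insert 6: appended to row 1. P = [[3, 5, 6]].
Insert 4: 4 bumps 5 from row 1; 5 starts row 2. P = [[3, 4, 6], [5]].
Insert 8: appended to row 1. P = [[3, 4, 6, 8], [5]].
Insert 1: 1 bumps 3 from row 1; 3 bumps 5 from row 2; 5 starts row 3. P = [[1, 4, 6, 8], [3], [5]].
Insert 2: 2 bumps 4 from row 1; 4 appends to row 2. P = [[1, 2, 6, 8], [3, 4], [5]].
Insert 9: appended to row 1. P = [[1, 2, 6, 8, 9], [3, 4], [5]].
Insert 7: 7 bumps 8 from row 1; 8 appends to row 2. P = [[1, 2, 6, 7, 9], [3, 4, 8], [5]].

So P = [[1, 2, 6, 7, 9], [3, 4, 8], [5]], Q = [[1, 2, 3, 5, 8], [4, 7, 9], [6]].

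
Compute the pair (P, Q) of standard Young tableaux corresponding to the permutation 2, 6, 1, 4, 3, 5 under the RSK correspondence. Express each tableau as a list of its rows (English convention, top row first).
P = [[1, 3, 5], [2, 4], [6]], Q = [[1, 2, 6], [3, 4], [5]]

Insert each entry of the permutation into P by Schensted row insertion, recording in Q the position of each new cell.

Insert 2: appended to row 1. P = [[2]].
Insert 6: appended to row 1. P = [[2, 6]].
Insert 1: 1 bumps 2 from row 1; 2 starts row 2. P = [[1, 6], [2]].
Insert 4: 4 bumps 6 from row 1; 6 appends to row 2. P = [[1, 4], [2, 6]].
Insert 3: 3 bumps 4 from row 1; 4 bumps 6 from row 2; 6 starts row 3. P = [[1, 3], [2, 4], [6]].
Insert 5: appended to row 1. P = [[1, 3, 5], [2, 4], [6]].

So P = [[1, 3, 5], [2, 4], [6]], Q = [[1, 2, 6], [3, 4], [5]].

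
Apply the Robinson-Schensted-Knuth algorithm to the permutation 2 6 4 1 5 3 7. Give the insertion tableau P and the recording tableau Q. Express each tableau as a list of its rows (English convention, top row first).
Insert each entry of the permutation into P by Schensted row insertion, recording in Q the position of each new cell.

Insert 2: appended to row 1. P = [[2]].
Insert 6: appended to row 1. P = [[2, 6]].
Insert 4: 4 bumps 6 from row 1; 6 starts row 2. P = [[2, 4], [6]].
Insert 1: 1 bumps 2 from row 1; 2 bumps 6 from row 2; 6 starts row 3. P = [[1, 4], [2], [6]].
Insert 5: appended to row 1. P = [[1, 4, 5], [2], [6]].
Insert 3: 3 bumps 4 from row 1; 4 appends to row 2. P = [[1, 3, 5], [2, 4], [6]].
Insert 7: appended to row 1. P = [[1, 3, 5, 7], [2, 4], [6]].

So P = [[1, 3, 5, 7], [2, 4], [6]], Q = [[1, 2, 5, 7], [3, 6], [4]].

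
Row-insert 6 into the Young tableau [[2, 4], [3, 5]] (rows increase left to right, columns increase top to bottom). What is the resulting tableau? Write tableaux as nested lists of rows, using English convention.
[[2, 4, 6], [3, 5]]

6 is larger than every entry of row 1, so it is appended to row 1. The new tableau is [[2, 4, 6], [3, 5]].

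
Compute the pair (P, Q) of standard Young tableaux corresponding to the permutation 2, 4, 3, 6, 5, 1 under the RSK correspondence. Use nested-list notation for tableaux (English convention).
Insert each entry of the permutation into P by Schensted row insertion, recording in Q the position of each new cell.

Insert 2: appended to row 1. P = [[2]].
Insert 4: appended to row 1. P = [[2, 4]].
Insert 3: 3 bumps 4 from row 1; 4 starts row 2. P = [[2, 3], [4]].
Insert 6: appended to row 1. P = [[2, 3, 6], [4]].
Insert 5: 5 bumps 6 from row 1; 6 appends to row 2. P = [[2, 3, 5], [4, 6]].
Insert 1: 1 bumps 2 from row 1; 2 bumps 4 from row 2; 4 starts row 3. P = [[1, 3, 5], [2, 6], [4]].

So P = [[1, 3, 5], [2, 6], [4]], Q = [[1, 2, 4], [3, 5], [6]].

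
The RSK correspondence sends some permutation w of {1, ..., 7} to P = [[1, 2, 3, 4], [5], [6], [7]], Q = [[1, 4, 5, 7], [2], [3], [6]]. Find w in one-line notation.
7 6 1 2 5 3 4

Reverse the RSK construction: for i from n down to 1, find the cell of Q containing i, remove the entry at that cell from P, and reverse-bump it up through P; the value ejected from row 1 is w(i).

Step i=7: Q has 7 at row 1, column 4; remove that cell from P, ejecting 4. So w(7) = 4. P is now [[1, 2, 3], [5], [6], [7]].
Step i=6: Q has 6 at row 4, column 1; remove 7 from row 4 of P and reverse-bump: 7 enters row 3 and ejects 6; 6 enters row 2 and ejects 5; 5 enters row 1 and ejects 3. So w(6) = 3. P is now [[1, 2, 5], [6], [7]].
Step i=5: Q has 5 at row 1, column 3; remove that cell from P, ejecting 5. So w(5) = 5. P is now [[1, 2], [6], [7]].
Step i=4: Q has 4 at row 1, column 2; remove that cell from P, ejecting 2. So w(4) = 2. P is now [[1], [6], [7]].
Step i=3: Q has 3 at row 3, column 1; remove 7 from row 3 of P and reverse-bump: 7 enters row 2 and ejects 6; 6 enters row 1 and ejects 1. So w(3) = 1. P is now [[6], [7]].
Step i=2: Q has 2 at row 2, column 1; remove 7 from row 2 of P and reverse-bump: 7 enters row 1 and ejects 6. So w(2) = 6. P is now [[7]].
Step i=1: Q has 1 at row 1, column 1; remove that cell from P, ejecting 7. So w(1) = 7. P is now [].

So w = 7 6 1 2 5 3 4.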